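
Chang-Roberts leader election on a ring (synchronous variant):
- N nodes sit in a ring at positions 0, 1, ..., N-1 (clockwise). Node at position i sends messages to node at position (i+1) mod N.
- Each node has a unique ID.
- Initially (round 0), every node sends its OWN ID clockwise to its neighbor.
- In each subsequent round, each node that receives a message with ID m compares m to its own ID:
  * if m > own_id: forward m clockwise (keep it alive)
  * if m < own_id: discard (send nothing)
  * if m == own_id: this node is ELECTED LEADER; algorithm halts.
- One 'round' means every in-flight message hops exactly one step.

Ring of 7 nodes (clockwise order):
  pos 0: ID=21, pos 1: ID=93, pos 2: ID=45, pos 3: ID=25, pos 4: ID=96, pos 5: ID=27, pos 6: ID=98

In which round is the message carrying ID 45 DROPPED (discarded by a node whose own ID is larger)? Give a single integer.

Answer: 2

Derivation:
Round 1: pos1(id93) recv 21: drop; pos2(id45) recv 93: fwd; pos3(id25) recv 45: fwd; pos4(id96) recv 25: drop; pos5(id27) recv 96: fwd; pos6(id98) recv 27: drop; pos0(id21) recv 98: fwd
Round 2: pos3(id25) recv 93: fwd; pos4(id96) recv 45: drop; pos6(id98) recv 96: drop; pos1(id93) recv 98: fwd
Round 3: pos4(id96) recv 93: drop; pos2(id45) recv 98: fwd
Round 4: pos3(id25) recv 98: fwd
Round 5: pos4(id96) recv 98: fwd
Round 6: pos5(id27) recv 98: fwd
Round 7: pos6(id98) recv 98: ELECTED
Message ID 45 originates at pos 2; dropped at pos 4 in round 2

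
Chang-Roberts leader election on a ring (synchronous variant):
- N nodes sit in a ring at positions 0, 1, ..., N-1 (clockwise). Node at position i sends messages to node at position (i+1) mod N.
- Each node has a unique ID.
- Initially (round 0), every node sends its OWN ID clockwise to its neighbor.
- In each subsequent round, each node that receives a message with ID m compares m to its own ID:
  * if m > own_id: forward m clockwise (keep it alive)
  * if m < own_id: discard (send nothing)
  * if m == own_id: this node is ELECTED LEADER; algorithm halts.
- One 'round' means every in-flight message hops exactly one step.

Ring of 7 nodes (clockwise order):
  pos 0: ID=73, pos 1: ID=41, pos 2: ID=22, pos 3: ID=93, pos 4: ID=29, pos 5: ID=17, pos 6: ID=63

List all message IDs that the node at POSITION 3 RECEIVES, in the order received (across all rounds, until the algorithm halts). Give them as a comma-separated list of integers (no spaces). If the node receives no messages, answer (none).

Round 1: pos1(id41) recv 73: fwd; pos2(id22) recv 41: fwd; pos3(id93) recv 22: drop; pos4(id29) recv 93: fwd; pos5(id17) recv 29: fwd; pos6(id63) recv 17: drop; pos0(id73) recv 63: drop
Round 2: pos2(id22) recv 73: fwd; pos3(id93) recv 41: drop; pos5(id17) recv 93: fwd; pos6(id63) recv 29: drop
Round 3: pos3(id93) recv 73: drop; pos6(id63) recv 93: fwd
Round 4: pos0(id73) recv 93: fwd
Round 5: pos1(id41) recv 93: fwd
Round 6: pos2(id22) recv 93: fwd
Round 7: pos3(id93) recv 93: ELECTED

Answer: 22,41,73,93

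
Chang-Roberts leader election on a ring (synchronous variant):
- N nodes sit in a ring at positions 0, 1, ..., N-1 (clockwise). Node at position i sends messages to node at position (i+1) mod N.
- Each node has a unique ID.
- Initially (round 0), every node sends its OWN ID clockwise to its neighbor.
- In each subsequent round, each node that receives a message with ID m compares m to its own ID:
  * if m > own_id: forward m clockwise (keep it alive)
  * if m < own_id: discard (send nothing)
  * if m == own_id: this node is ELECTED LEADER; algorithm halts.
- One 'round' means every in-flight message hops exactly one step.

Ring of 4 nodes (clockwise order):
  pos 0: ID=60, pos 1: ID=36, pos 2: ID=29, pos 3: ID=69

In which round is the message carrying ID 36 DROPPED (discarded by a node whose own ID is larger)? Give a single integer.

Round 1: pos1(id36) recv 60: fwd; pos2(id29) recv 36: fwd; pos3(id69) recv 29: drop; pos0(id60) recv 69: fwd
Round 2: pos2(id29) recv 60: fwd; pos3(id69) recv 36: drop; pos1(id36) recv 69: fwd
Round 3: pos3(id69) recv 60: drop; pos2(id29) recv 69: fwd
Round 4: pos3(id69) recv 69: ELECTED
Message ID 36 originates at pos 1; dropped at pos 3 in round 2

Answer: 2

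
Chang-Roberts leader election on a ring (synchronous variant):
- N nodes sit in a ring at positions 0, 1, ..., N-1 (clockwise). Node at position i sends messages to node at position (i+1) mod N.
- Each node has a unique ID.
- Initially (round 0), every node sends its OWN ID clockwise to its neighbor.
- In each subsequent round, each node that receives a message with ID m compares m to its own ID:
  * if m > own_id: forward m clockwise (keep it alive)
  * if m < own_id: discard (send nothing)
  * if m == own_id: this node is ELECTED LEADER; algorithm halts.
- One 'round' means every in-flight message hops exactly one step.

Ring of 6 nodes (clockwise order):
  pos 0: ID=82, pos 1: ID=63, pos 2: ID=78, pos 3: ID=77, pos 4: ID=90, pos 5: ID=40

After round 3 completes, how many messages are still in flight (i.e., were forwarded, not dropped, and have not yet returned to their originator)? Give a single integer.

Round 1: pos1(id63) recv 82: fwd; pos2(id78) recv 63: drop; pos3(id77) recv 78: fwd; pos4(id90) recv 77: drop; pos5(id40) recv 90: fwd; pos0(id82) recv 40: drop
Round 2: pos2(id78) recv 82: fwd; pos4(id90) recv 78: drop; pos0(id82) recv 90: fwd
Round 3: pos3(id77) recv 82: fwd; pos1(id63) recv 90: fwd
After round 3: 2 messages still in flight

Answer: 2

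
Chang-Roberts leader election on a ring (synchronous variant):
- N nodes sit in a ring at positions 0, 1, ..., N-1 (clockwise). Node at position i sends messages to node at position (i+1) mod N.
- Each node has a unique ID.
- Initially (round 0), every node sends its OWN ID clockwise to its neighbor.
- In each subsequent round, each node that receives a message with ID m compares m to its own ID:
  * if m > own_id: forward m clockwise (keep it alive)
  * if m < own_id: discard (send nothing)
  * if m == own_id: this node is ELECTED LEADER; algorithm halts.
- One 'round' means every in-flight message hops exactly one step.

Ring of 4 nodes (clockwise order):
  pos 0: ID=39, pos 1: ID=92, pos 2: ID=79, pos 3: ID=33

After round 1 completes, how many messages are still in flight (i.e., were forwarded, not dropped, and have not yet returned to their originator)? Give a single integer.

Answer: 2

Derivation:
Round 1: pos1(id92) recv 39: drop; pos2(id79) recv 92: fwd; pos3(id33) recv 79: fwd; pos0(id39) recv 33: drop
After round 1: 2 messages still in flight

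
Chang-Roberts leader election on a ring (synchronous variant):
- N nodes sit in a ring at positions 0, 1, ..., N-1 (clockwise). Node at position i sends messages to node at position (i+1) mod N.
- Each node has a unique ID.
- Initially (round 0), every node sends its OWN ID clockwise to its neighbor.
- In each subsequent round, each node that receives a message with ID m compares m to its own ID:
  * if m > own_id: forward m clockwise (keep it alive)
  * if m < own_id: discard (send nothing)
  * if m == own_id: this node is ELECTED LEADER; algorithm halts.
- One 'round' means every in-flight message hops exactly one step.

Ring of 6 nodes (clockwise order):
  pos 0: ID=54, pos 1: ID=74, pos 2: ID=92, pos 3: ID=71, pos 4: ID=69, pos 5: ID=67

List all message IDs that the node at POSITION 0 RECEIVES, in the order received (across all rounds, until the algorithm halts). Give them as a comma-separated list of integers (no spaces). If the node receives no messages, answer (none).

Round 1: pos1(id74) recv 54: drop; pos2(id92) recv 74: drop; pos3(id71) recv 92: fwd; pos4(id69) recv 71: fwd; pos5(id67) recv 69: fwd; pos0(id54) recv 67: fwd
Round 2: pos4(id69) recv 92: fwd; pos5(id67) recv 71: fwd; pos0(id54) recv 69: fwd; pos1(id74) recv 67: drop
Round 3: pos5(id67) recv 92: fwd; pos0(id54) recv 71: fwd; pos1(id74) recv 69: drop
Round 4: pos0(id54) recv 92: fwd; pos1(id74) recv 71: drop
Round 5: pos1(id74) recv 92: fwd
Round 6: pos2(id92) recv 92: ELECTED

Answer: 67,69,71,92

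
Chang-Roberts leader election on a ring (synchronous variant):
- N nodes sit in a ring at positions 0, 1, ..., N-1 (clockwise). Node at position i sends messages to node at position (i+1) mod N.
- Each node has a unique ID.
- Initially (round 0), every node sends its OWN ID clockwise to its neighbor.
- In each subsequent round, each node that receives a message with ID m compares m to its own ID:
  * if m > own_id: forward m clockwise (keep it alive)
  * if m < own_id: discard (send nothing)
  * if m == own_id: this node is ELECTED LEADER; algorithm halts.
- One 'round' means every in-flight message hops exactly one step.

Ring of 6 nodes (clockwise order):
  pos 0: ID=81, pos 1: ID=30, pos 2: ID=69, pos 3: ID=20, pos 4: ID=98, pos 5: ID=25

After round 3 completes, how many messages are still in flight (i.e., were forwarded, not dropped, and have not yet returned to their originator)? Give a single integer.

Answer: 2

Derivation:
Round 1: pos1(id30) recv 81: fwd; pos2(id69) recv 30: drop; pos3(id20) recv 69: fwd; pos4(id98) recv 20: drop; pos5(id25) recv 98: fwd; pos0(id81) recv 25: drop
Round 2: pos2(id69) recv 81: fwd; pos4(id98) recv 69: drop; pos0(id81) recv 98: fwd
Round 3: pos3(id20) recv 81: fwd; pos1(id30) recv 98: fwd
After round 3: 2 messages still in flight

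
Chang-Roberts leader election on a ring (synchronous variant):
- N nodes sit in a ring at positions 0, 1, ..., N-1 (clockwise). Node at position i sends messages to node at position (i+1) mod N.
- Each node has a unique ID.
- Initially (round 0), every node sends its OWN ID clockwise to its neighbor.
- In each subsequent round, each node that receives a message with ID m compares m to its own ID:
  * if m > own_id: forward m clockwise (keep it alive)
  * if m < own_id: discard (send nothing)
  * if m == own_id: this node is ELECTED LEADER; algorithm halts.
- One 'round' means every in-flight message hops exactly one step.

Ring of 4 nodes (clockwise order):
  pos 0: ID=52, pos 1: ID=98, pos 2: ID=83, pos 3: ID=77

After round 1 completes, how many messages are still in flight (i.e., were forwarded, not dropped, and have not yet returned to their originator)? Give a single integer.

Round 1: pos1(id98) recv 52: drop; pos2(id83) recv 98: fwd; pos3(id77) recv 83: fwd; pos0(id52) recv 77: fwd
After round 1: 3 messages still in flight

Answer: 3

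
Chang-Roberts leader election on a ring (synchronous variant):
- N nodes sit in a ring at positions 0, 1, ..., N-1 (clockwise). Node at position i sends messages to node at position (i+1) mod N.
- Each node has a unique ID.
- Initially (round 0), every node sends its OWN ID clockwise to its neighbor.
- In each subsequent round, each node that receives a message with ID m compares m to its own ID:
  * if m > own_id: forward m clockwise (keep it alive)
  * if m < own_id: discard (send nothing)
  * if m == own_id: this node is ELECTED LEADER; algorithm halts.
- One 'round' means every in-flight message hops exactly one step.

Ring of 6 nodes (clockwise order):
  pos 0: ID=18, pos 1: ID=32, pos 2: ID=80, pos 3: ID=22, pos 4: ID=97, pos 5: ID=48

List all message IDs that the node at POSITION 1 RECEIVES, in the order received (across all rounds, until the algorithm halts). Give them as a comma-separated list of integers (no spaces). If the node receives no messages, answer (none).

Round 1: pos1(id32) recv 18: drop; pos2(id80) recv 32: drop; pos3(id22) recv 80: fwd; pos4(id97) recv 22: drop; pos5(id48) recv 97: fwd; pos0(id18) recv 48: fwd
Round 2: pos4(id97) recv 80: drop; pos0(id18) recv 97: fwd; pos1(id32) recv 48: fwd
Round 3: pos1(id32) recv 97: fwd; pos2(id80) recv 48: drop
Round 4: pos2(id80) recv 97: fwd
Round 5: pos3(id22) recv 97: fwd
Round 6: pos4(id97) recv 97: ELECTED

Answer: 18,48,97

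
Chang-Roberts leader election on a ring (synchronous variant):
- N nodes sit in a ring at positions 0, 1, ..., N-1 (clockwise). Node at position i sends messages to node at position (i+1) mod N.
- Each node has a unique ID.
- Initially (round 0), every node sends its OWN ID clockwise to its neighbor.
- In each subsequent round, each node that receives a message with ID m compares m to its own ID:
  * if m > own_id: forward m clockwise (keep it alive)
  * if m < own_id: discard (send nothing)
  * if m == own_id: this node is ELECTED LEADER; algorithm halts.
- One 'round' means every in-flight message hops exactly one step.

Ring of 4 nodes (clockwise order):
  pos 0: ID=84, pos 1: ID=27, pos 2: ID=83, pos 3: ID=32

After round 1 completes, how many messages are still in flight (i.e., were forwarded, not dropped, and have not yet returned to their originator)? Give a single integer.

Answer: 2

Derivation:
Round 1: pos1(id27) recv 84: fwd; pos2(id83) recv 27: drop; pos3(id32) recv 83: fwd; pos0(id84) recv 32: drop
After round 1: 2 messages still in flight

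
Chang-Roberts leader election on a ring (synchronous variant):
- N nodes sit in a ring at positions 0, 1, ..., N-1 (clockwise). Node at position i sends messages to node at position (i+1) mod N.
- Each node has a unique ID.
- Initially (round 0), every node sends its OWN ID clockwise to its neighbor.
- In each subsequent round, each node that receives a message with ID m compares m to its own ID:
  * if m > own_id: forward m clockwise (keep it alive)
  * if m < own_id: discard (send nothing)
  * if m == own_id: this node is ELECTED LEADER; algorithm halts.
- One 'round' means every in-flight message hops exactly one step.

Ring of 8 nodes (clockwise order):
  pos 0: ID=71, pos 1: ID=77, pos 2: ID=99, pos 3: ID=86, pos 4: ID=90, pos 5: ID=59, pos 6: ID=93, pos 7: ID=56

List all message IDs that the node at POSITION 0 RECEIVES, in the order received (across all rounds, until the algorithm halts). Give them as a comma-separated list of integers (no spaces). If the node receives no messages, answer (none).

Round 1: pos1(id77) recv 71: drop; pos2(id99) recv 77: drop; pos3(id86) recv 99: fwd; pos4(id90) recv 86: drop; pos5(id59) recv 90: fwd; pos6(id93) recv 59: drop; pos7(id56) recv 93: fwd; pos0(id71) recv 56: drop
Round 2: pos4(id90) recv 99: fwd; pos6(id93) recv 90: drop; pos0(id71) recv 93: fwd
Round 3: pos5(id59) recv 99: fwd; pos1(id77) recv 93: fwd
Round 4: pos6(id93) recv 99: fwd; pos2(id99) recv 93: drop
Round 5: pos7(id56) recv 99: fwd
Round 6: pos0(id71) recv 99: fwd
Round 7: pos1(id77) recv 99: fwd
Round 8: pos2(id99) recv 99: ELECTED

Answer: 56,93,99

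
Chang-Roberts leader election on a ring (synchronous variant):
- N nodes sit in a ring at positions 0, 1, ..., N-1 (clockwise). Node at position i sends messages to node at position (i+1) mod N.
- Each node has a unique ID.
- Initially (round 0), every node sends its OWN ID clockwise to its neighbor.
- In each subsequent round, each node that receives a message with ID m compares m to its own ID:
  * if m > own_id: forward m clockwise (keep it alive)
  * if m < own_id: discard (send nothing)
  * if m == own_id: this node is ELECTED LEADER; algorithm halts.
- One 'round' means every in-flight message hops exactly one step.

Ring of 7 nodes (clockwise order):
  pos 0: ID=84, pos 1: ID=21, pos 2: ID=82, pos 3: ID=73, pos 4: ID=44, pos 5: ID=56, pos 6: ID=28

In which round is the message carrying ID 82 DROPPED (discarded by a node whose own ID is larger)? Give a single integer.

Answer: 5

Derivation:
Round 1: pos1(id21) recv 84: fwd; pos2(id82) recv 21: drop; pos3(id73) recv 82: fwd; pos4(id44) recv 73: fwd; pos5(id56) recv 44: drop; pos6(id28) recv 56: fwd; pos0(id84) recv 28: drop
Round 2: pos2(id82) recv 84: fwd; pos4(id44) recv 82: fwd; pos5(id56) recv 73: fwd; pos0(id84) recv 56: drop
Round 3: pos3(id73) recv 84: fwd; pos5(id56) recv 82: fwd; pos6(id28) recv 73: fwd
Round 4: pos4(id44) recv 84: fwd; pos6(id28) recv 82: fwd; pos0(id84) recv 73: drop
Round 5: pos5(id56) recv 84: fwd; pos0(id84) recv 82: drop
Round 6: pos6(id28) recv 84: fwd
Round 7: pos0(id84) recv 84: ELECTED
Message ID 82 originates at pos 2; dropped at pos 0 in round 5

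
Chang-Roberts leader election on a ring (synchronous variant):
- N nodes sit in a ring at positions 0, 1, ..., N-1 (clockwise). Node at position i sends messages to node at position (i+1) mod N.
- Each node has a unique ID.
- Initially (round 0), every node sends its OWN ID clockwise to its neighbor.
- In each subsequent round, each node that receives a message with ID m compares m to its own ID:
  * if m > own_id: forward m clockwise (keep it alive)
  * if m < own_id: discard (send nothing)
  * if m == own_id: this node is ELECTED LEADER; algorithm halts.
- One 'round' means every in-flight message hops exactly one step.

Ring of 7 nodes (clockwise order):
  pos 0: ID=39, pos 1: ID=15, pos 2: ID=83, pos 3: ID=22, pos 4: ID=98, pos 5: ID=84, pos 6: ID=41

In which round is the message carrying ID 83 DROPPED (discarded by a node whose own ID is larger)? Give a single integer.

Round 1: pos1(id15) recv 39: fwd; pos2(id83) recv 15: drop; pos3(id22) recv 83: fwd; pos4(id98) recv 22: drop; pos5(id84) recv 98: fwd; pos6(id41) recv 84: fwd; pos0(id39) recv 41: fwd
Round 2: pos2(id83) recv 39: drop; pos4(id98) recv 83: drop; pos6(id41) recv 98: fwd; pos0(id39) recv 84: fwd; pos1(id15) recv 41: fwd
Round 3: pos0(id39) recv 98: fwd; pos1(id15) recv 84: fwd; pos2(id83) recv 41: drop
Round 4: pos1(id15) recv 98: fwd; pos2(id83) recv 84: fwd
Round 5: pos2(id83) recv 98: fwd; pos3(id22) recv 84: fwd
Round 6: pos3(id22) recv 98: fwd; pos4(id98) recv 84: drop
Round 7: pos4(id98) recv 98: ELECTED
Message ID 83 originates at pos 2; dropped at pos 4 in round 2

Answer: 2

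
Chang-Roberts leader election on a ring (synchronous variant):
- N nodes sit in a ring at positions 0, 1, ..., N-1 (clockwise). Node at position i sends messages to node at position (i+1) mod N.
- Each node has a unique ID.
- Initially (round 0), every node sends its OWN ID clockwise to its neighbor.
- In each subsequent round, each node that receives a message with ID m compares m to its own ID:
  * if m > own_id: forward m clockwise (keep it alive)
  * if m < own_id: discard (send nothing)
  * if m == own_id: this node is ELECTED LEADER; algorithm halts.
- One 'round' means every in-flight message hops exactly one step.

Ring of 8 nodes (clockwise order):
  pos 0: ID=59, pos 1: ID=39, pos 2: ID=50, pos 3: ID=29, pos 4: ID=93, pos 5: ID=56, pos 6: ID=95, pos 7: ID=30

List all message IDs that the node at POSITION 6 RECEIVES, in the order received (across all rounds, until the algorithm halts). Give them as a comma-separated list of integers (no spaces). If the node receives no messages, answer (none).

Round 1: pos1(id39) recv 59: fwd; pos2(id50) recv 39: drop; pos3(id29) recv 50: fwd; pos4(id93) recv 29: drop; pos5(id56) recv 93: fwd; pos6(id95) recv 56: drop; pos7(id30) recv 95: fwd; pos0(id59) recv 30: drop
Round 2: pos2(id50) recv 59: fwd; pos4(id93) recv 50: drop; pos6(id95) recv 93: drop; pos0(id59) recv 95: fwd
Round 3: pos3(id29) recv 59: fwd; pos1(id39) recv 95: fwd
Round 4: pos4(id93) recv 59: drop; pos2(id50) recv 95: fwd
Round 5: pos3(id29) recv 95: fwd
Round 6: pos4(id93) recv 95: fwd
Round 7: pos5(id56) recv 95: fwd
Round 8: pos6(id95) recv 95: ELECTED

Answer: 56,93,95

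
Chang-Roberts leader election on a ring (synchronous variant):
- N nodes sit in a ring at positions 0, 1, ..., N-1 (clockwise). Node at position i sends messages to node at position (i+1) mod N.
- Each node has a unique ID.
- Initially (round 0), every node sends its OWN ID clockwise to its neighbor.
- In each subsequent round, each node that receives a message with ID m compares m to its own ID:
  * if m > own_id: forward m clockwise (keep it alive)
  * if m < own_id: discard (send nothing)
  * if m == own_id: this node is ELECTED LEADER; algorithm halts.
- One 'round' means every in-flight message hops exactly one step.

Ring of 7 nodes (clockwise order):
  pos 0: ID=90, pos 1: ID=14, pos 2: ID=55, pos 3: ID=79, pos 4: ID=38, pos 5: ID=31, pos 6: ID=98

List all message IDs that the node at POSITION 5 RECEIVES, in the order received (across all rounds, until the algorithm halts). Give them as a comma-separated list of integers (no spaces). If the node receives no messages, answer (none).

Round 1: pos1(id14) recv 90: fwd; pos2(id55) recv 14: drop; pos3(id79) recv 55: drop; pos4(id38) recv 79: fwd; pos5(id31) recv 38: fwd; pos6(id98) recv 31: drop; pos0(id90) recv 98: fwd
Round 2: pos2(id55) recv 90: fwd; pos5(id31) recv 79: fwd; pos6(id98) recv 38: drop; pos1(id14) recv 98: fwd
Round 3: pos3(id79) recv 90: fwd; pos6(id98) recv 79: drop; pos2(id55) recv 98: fwd
Round 4: pos4(id38) recv 90: fwd; pos3(id79) recv 98: fwd
Round 5: pos5(id31) recv 90: fwd; pos4(id38) recv 98: fwd
Round 6: pos6(id98) recv 90: drop; pos5(id31) recv 98: fwd
Round 7: pos6(id98) recv 98: ELECTED

Answer: 38,79,90,98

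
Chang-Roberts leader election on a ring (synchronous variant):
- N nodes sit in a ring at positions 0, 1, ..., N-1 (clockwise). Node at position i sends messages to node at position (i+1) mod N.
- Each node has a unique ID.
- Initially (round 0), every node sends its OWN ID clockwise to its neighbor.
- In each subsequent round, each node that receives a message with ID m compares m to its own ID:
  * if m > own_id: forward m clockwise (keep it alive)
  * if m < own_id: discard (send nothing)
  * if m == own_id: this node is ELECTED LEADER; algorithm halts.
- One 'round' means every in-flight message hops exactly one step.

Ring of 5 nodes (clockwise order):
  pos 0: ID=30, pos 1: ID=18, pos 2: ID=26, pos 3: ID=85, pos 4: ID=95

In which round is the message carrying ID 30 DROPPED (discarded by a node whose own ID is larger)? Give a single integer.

Round 1: pos1(id18) recv 30: fwd; pos2(id26) recv 18: drop; pos3(id85) recv 26: drop; pos4(id95) recv 85: drop; pos0(id30) recv 95: fwd
Round 2: pos2(id26) recv 30: fwd; pos1(id18) recv 95: fwd
Round 3: pos3(id85) recv 30: drop; pos2(id26) recv 95: fwd
Round 4: pos3(id85) recv 95: fwd
Round 5: pos4(id95) recv 95: ELECTED
Message ID 30 originates at pos 0; dropped at pos 3 in round 3

Answer: 3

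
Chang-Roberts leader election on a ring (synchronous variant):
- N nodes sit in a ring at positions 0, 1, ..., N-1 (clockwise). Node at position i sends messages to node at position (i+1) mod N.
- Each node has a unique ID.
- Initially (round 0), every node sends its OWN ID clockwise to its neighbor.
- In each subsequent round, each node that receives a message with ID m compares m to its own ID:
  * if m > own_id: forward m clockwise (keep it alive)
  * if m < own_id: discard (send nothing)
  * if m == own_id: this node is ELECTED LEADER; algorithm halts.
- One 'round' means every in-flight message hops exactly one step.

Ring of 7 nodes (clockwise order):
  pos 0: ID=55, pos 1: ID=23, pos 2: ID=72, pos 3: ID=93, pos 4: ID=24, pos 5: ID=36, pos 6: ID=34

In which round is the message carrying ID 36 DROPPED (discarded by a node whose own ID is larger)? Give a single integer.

Answer: 2

Derivation:
Round 1: pos1(id23) recv 55: fwd; pos2(id72) recv 23: drop; pos3(id93) recv 72: drop; pos4(id24) recv 93: fwd; pos5(id36) recv 24: drop; pos6(id34) recv 36: fwd; pos0(id55) recv 34: drop
Round 2: pos2(id72) recv 55: drop; pos5(id36) recv 93: fwd; pos0(id55) recv 36: drop
Round 3: pos6(id34) recv 93: fwd
Round 4: pos0(id55) recv 93: fwd
Round 5: pos1(id23) recv 93: fwd
Round 6: pos2(id72) recv 93: fwd
Round 7: pos3(id93) recv 93: ELECTED
Message ID 36 originates at pos 5; dropped at pos 0 in round 2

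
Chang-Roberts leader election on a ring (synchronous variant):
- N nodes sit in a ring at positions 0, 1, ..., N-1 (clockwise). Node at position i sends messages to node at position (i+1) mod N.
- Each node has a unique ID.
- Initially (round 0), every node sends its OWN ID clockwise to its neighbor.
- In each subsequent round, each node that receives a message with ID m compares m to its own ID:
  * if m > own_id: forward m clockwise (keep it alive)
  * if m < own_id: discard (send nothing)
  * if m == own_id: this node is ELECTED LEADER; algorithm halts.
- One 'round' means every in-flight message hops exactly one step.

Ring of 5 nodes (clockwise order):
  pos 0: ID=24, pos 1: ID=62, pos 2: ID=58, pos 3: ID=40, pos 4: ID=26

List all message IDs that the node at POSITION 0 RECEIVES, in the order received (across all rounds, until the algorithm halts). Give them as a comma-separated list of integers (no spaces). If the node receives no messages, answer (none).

Answer: 26,40,58,62

Derivation:
Round 1: pos1(id62) recv 24: drop; pos2(id58) recv 62: fwd; pos3(id40) recv 58: fwd; pos4(id26) recv 40: fwd; pos0(id24) recv 26: fwd
Round 2: pos3(id40) recv 62: fwd; pos4(id26) recv 58: fwd; pos0(id24) recv 40: fwd; pos1(id62) recv 26: drop
Round 3: pos4(id26) recv 62: fwd; pos0(id24) recv 58: fwd; pos1(id62) recv 40: drop
Round 4: pos0(id24) recv 62: fwd; pos1(id62) recv 58: drop
Round 5: pos1(id62) recv 62: ELECTED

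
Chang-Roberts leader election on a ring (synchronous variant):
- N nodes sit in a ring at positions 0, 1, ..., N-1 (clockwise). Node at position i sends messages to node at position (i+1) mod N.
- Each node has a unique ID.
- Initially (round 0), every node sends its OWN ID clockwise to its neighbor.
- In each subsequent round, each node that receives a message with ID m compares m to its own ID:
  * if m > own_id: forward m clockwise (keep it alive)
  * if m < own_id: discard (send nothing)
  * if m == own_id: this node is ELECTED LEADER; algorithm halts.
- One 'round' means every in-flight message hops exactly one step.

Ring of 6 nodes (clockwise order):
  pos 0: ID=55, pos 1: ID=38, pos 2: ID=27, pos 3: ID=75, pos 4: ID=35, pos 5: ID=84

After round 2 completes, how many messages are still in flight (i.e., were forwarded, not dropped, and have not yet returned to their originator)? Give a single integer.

Answer: 2

Derivation:
Round 1: pos1(id38) recv 55: fwd; pos2(id27) recv 38: fwd; pos3(id75) recv 27: drop; pos4(id35) recv 75: fwd; pos5(id84) recv 35: drop; pos0(id55) recv 84: fwd
Round 2: pos2(id27) recv 55: fwd; pos3(id75) recv 38: drop; pos5(id84) recv 75: drop; pos1(id38) recv 84: fwd
After round 2: 2 messages still in flight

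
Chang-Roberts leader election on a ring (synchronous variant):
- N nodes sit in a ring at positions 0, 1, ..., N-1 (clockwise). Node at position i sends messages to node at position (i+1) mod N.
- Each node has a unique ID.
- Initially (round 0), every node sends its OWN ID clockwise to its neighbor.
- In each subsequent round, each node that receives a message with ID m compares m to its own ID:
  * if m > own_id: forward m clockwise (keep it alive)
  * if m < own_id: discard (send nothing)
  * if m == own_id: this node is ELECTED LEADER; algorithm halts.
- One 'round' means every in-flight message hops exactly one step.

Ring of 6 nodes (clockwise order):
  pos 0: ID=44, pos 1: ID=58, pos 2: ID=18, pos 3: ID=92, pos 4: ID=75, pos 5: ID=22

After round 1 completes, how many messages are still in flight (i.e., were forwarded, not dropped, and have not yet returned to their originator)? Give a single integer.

Round 1: pos1(id58) recv 44: drop; pos2(id18) recv 58: fwd; pos3(id92) recv 18: drop; pos4(id75) recv 92: fwd; pos5(id22) recv 75: fwd; pos0(id44) recv 22: drop
After round 1: 3 messages still in flight

Answer: 3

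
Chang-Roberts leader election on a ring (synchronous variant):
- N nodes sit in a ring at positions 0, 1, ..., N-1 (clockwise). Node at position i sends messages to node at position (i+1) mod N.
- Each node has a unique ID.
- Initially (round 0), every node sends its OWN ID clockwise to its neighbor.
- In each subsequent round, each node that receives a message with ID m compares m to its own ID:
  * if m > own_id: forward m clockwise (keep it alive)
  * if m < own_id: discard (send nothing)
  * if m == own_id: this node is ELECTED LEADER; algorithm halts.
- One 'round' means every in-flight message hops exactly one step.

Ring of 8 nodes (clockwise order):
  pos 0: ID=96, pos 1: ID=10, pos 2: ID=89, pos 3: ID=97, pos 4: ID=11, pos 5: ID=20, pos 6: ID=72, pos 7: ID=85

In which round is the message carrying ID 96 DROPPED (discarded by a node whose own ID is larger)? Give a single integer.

Round 1: pos1(id10) recv 96: fwd; pos2(id89) recv 10: drop; pos3(id97) recv 89: drop; pos4(id11) recv 97: fwd; pos5(id20) recv 11: drop; pos6(id72) recv 20: drop; pos7(id85) recv 72: drop; pos0(id96) recv 85: drop
Round 2: pos2(id89) recv 96: fwd; pos5(id20) recv 97: fwd
Round 3: pos3(id97) recv 96: drop; pos6(id72) recv 97: fwd
Round 4: pos7(id85) recv 97: fwd
Round 5: pos0(id96) recv 97: fwd
Round 6: pos1(id10) recv 97: fwd
Round 7: pos2(id89) recv 97: fwd
Round 8: pos3(id97) recv 97: ELECTED
Message ID 96 originates at pos 0; dropped at pos 3 in round 3

Answer: 3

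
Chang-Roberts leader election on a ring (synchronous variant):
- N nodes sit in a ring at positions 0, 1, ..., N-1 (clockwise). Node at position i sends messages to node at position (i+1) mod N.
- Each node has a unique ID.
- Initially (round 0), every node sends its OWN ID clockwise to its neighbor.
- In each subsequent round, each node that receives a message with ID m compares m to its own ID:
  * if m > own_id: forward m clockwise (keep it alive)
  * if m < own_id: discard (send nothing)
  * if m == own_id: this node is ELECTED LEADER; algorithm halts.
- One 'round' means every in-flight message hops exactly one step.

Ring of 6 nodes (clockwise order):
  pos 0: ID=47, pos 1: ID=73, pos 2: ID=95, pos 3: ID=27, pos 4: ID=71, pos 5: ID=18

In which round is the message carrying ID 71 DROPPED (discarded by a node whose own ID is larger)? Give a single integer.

Answer: 3

Derivation:
Round 1: pos1(id73) recv 47: drop; pos2(id95) recv 73: drop; pos3(id27) recv 95: fwd; pos4(id71) recv 27: drop; pos5(id18) recv 71: fwd; pos0(id47) recv 18: drop
Round 2: pos4(id71) recv 95: fwd; pos0(id47) recv 71: fwd
Round 3: pos5(id18) recv 95: fwd; pos1(id73) recv 71: drop
Round 4: pos0(id47) recv 95: fwd
Round 5: pos1(id73) recv 95: fwd
Round 6: pos2(id95) recv 95: ELECTED
Message ID 71 originates at pos 4; dropped at pos 1 in round 3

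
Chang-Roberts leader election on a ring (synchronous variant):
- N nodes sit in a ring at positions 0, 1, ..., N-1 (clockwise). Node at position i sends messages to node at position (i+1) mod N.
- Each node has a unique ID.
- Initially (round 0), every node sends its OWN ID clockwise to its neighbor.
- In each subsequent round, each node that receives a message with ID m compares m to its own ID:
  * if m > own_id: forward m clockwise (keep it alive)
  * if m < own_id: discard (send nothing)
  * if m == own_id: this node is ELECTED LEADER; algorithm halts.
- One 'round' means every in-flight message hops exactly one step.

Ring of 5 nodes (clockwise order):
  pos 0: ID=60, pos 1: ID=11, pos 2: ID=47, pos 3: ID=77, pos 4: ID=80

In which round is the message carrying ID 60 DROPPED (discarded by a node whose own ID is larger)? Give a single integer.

Answer: 3

Derivation:
Round 1: pos1(id11) recv 60: fwd; pos2(id47) recv 11: drop; pos3(id77) recv 47: drop; pos4(id80) recv 77: drop; pos0(id60) recv 80: fwd
Round 2: pos2(id47) recv 60: fwd; pos1(id11) recv 80: fwd
Round 3: pos3(id77) recv 60: drop; pos2(id47) recv 80: fwd
Round 4: pos3(id77) recv 80: fwd
Round 5: pos4(id80) recv 80: ELECTED
Message ID 60 originates at pos 0; dropped at pos 3 in round 3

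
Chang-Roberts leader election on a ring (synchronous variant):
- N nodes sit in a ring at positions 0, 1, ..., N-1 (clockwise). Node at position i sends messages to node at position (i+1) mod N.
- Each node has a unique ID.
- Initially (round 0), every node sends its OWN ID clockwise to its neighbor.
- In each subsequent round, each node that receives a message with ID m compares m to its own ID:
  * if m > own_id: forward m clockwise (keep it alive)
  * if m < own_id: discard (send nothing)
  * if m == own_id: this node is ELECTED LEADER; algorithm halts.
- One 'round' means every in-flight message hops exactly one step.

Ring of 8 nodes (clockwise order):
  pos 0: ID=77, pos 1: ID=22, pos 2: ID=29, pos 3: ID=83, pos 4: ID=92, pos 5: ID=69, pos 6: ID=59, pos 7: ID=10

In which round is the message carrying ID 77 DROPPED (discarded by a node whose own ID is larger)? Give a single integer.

Answer: 3

Derivation:
Round 1: pos1(id22) recv 77: fwd; pos2(id29) recv 22: drop; pos3(id83) recv 29: drop; pos4(id92) recv 83: drop; pos5(id69) recv 92: fwd; pos6(id59) recv 69: fwd; pos7(id10) recv 59: fwd; pos0(id77) recv 10: drop
Round 2: pos2(id29) recv 77: fwd; pos6(id59) recv 92: fwd; pos7(id10) recv 69: fwd; pos0(id77) recv 59: drop
Round 3: pos3(id83) recv 77: drop; pos7(id10) recv 92: fwd; pos0(id77) recv 69: drop
Round 4: pos0(id77) recv 92: fwd
Round 5: pos1(id22) recv 92: fwd
Round 6: pos2(id29) recv 92: fwd
Round 7: pos3(id83) recv 92: fwd
Round 8: pos4(id92) recv 92: ELECTED
Message ID 77 originates at pos 0; dropped at pos 3 in round 3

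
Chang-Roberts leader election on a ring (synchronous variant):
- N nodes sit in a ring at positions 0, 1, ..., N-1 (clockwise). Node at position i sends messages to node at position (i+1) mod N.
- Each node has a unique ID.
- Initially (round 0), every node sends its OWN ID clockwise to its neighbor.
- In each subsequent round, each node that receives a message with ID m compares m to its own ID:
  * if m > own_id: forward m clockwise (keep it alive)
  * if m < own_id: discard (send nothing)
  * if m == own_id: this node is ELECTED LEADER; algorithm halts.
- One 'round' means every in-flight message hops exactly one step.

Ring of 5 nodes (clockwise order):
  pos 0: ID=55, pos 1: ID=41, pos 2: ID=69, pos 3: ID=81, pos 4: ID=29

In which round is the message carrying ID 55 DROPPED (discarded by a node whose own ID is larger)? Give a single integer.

Round 1: pos1(id41) recv 55: fwd; pos2(id69) recv 41: drop; pos3(id81) recv 69: drop; pos4(id29) recv 81: fwd; pos0(id55) recv 29: drop
Round 2: pos2(id69) recv 55: drop; pos0(id55) recv 81: fwd
Round 3: pos1(id41) recv 81: fwd
Round 4: pos2(id69) recv 81: fwd
Round 5: pos3(id81) recv 81: ELECTED
Message ID 55 originates at pos 0; dropped at pos 2 in round 2

Answer: 2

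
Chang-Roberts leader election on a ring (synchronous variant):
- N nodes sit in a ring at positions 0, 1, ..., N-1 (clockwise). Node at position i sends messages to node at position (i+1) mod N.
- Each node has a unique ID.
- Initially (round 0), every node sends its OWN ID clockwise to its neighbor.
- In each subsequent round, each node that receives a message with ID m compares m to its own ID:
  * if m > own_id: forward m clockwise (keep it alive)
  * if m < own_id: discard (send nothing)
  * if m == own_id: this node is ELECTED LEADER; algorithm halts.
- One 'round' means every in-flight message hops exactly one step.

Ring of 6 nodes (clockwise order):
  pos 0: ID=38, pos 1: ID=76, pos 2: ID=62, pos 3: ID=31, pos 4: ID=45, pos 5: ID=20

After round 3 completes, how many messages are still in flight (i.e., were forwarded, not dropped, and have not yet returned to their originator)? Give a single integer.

Answer: 2

Derivation:
Round 1: pos1(id76) recv 38: drop; pos2(id62) recv 76: fwd; pos3(id31) recv 62: fwd; pos4(id45) recv 31: drop; pos5(id20) recv 45: fwd; pos0(id38) recv 20: drop
Round 2: pos3(id31) recv 76: fwd; pos4(id45) recv 62: fwd; pos0(id38) recv 45: fwd
Round 3: pos4(id45) recv 76: fwd; pos5(id20) recv 62: fwd; pos1(id76) recv 45: drop
After round 3: 2 messages still in flight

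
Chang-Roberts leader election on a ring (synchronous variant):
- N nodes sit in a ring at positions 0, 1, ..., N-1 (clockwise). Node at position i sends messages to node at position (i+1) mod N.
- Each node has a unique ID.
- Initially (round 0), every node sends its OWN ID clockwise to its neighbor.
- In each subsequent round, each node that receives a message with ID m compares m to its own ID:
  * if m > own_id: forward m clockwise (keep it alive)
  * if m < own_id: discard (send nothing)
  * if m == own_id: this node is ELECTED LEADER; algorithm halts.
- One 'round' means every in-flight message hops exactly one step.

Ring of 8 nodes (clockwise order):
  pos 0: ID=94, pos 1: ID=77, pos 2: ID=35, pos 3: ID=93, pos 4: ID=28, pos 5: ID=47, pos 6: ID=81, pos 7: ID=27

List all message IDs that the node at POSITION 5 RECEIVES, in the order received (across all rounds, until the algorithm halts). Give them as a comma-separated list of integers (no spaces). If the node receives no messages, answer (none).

Answer: 28,93,94

Derivation:
Round 1: pos1(id77) recv 94: fwd; pos2(id35) recv 77: fwd; pos3(id93) recv 35: drop; pos4(id28) recv 93: fwd; pos5(id47) recv 28: drop; pos6(id81) recv 47: drop; pos7(id27) recv 81: fwd; pos0(id94) recv 27: drop
Round 2: pos2(id35) recv 94: fwd; pos3(id93) recv 77: drop; pos5(id47) recv 93: fwd; pos0(id94) recv 81: drop
Round 3: pos3(id93) recv 94: fwd; pos6(id81) recv 93: fwd
Round 4: pos4(id28) recv 94: fwd; pos7(id27) recv 93: fwd
Round 5: pos5(id47) recv 94: fwd; pos0(id94) recv 93: drop
Round 6: pos6(id81) recv 94: fwd
Round 7: pos7(id27) recv 94: fwd
Round 8: pos0(id94) recv 94: ELECTED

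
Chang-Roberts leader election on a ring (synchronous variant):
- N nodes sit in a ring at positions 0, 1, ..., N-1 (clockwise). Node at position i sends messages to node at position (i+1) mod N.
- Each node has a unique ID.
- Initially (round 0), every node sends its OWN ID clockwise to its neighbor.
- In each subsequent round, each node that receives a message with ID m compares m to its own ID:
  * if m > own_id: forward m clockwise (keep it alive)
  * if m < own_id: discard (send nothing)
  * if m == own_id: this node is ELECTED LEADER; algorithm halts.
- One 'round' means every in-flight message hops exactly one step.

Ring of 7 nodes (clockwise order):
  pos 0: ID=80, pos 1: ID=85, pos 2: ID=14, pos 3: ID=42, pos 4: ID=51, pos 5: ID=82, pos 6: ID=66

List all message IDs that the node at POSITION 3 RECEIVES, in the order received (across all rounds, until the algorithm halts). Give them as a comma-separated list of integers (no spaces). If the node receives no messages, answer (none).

Answer: 14,85

Derivation:
Round 1: pos1(id85) recv 80: drop; pos2(id14) recv 85: fwd; pos3(id42) recv 14: drop; pos4(id51) recv 42: drop; pos5(id82) recv 51: drop; pos6(id66) recv 82: fwd; pos0(id80) recv 66: drop
Round 2: pos3(id42) recv 85: fwd; pos0(id80) recv 82: fwd
Round 3: pos4(id51) recv 85: fwd; pos1(id85) recv 82: drop
Round 4: pos5(id82) recv 85: fwd
Round 5: pos6(id66) recv 85: fwd
Round 6: pos0(id80) recv 85: fwd
Round 7: pos1(id85) recv 85: ELECTED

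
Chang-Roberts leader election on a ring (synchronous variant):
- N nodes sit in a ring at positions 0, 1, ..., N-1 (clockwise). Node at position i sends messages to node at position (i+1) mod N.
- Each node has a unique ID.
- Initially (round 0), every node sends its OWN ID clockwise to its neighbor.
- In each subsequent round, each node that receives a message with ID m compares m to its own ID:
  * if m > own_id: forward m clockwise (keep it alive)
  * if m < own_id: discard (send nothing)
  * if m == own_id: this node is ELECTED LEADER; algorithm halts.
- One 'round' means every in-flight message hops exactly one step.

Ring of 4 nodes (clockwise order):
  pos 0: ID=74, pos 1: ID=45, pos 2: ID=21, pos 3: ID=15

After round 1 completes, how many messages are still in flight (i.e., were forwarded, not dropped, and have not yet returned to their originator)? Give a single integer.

Answer: 3

Derivation:
Round 1: pos1(id45) recv 74: fwd; pos2(id21) recv 45: fwd; pos3(id15) recv 21: fwd; pos0(id74) recv 15: drop
After round 1: 3 messages still in flight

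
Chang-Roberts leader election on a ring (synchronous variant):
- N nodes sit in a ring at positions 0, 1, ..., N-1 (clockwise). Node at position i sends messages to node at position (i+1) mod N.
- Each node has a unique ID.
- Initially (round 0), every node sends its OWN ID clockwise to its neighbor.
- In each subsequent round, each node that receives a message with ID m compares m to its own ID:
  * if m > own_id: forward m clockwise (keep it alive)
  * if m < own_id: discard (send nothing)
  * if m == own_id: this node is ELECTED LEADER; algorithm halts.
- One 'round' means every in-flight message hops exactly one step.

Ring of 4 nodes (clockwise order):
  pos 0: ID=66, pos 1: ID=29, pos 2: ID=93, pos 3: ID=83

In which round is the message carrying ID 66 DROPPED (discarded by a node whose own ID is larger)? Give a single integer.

Round 1: pos1(id29) recv 66: fwd; pos2(id93) recv 29: drop; pos3(id83) recv 93: fwd; pos0(id66) recv 83: fwd
Round 2: pos2(id93) recv 66: drop; pos0(id66) recv 93: fwd; pos1(id29) recv 83: fwd
Round 3: pos1(id29) recv 93: fwd; pos2(id93) recv 83: drop
Round 4: pos2(id93) recv 93: ELECTED
Message ID 66 originates at pos 0; dropped at pos 2 in round 2

Answer: 2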